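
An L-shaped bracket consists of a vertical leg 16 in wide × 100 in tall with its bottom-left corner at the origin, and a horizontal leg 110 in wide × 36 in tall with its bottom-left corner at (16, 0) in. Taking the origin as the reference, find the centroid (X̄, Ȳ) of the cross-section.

Part | A | x̄ᵢ | ȳᵢ | A·x̄ᵢ | A·ȳᵢ
vertical leg | 1600.00 | 8.00 | 50.00 | 12800.00 | 80000.00
horizontal leg | 3960.00 | 71.00 | 18.00 | 281160.00 | 71280.00
Σ | 5560.00 |  |  | 293960.00 | 151280.00
X̄ = 293960.00 / 5560.00 = 52.87 in
Ȳ = 151280.00 / 5560.00 = 27.21 in

X̄ = 52.87 in, Ȳ = 27.21 in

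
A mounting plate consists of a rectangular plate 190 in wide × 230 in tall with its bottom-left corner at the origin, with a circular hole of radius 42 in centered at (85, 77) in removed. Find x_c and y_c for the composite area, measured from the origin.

x_c = 96.45 in, y_c = 120.52 in

plate: A = 190 × 230 = 43700.00, centroid at (95.00, 115.00).
hole: A = −π·42² = -5541.77, centroid at (85.00, 77.00).
ΣA = 38158.23 in², ΣAx_c = 3680449.60 in³, ΣAy_c = 4598783.75 in³.
x_c = 3680449.60/38158.23 = 96.45 in; y_c = 4598783.75/38158.23 = 120.52 in.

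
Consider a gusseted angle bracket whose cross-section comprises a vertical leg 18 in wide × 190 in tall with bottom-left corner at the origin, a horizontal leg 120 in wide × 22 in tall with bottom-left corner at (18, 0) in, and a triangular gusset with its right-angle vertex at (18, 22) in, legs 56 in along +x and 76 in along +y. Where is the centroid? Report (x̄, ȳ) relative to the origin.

x̄ = 38.44 in, ȳ = 55.53 in

vertical leg: A = 18 × 190 = 3420.00, centroid at (9.00, 95.00).
horizontal leg: A = 120 × 22 = 2640.00, centroid at (78.00, 11.00).
gusset: A = ½·56·76 = 2128.00, centroid at (36.67, 47.33).
ΣA = 8188.00 in²
ΣAx̄ = (3420.00)(9.00) + (2640.00)(78.00) + (2128.00)(36.67) = 314726.67 in³
ΣAȳ = (3420.00)(95.00) + (2640.00)(11.00) + (2128.00)(47.33) = 454665.33 in³
x̄ = 314726.67 / 8188.00 = 38.44 in
ȳ = 454665.33 / 8188.00 = 55.53 in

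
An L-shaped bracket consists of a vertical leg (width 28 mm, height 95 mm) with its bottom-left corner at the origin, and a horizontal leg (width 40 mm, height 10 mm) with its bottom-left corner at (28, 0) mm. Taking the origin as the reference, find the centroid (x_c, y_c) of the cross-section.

vertical leg: A = 28 × 95 = 2660.00, centroid at (14.00, 47.50).
horizontal leg: A = 40 × 10 = 400.00, centroid at (48.00, 5.00).
ΣA = 3060.00 mm², ΣAx_c = 56440.00 mm³, ΣAy_c = 128350.00 mm³.
x_c = 56440.00/3060.00 = 18.44 mm; y_c = 128350.00/3060.00 = 41.94 mm.

x_c = 18.44 mm, y_c = 41.94 mm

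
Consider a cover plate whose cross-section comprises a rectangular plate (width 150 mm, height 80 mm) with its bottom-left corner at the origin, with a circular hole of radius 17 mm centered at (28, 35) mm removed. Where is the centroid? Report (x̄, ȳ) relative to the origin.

x̄ = 78.85 mm, ȳ = 40.41 mm

Part | A | x̄ᵢ | ȳᵢ | A·x̄ᵢ | A·ȳᵢ
plate | 12000.00 | 75.00 | 40.00 | 900000.00 | 480000.00
hole | -907.92 | 28.00 | 35.00 | -25421.77 | -31777.21
Σ | 11092.08 |  |  | 874578.23 | 448222.79
x̄ = 874578.23 / 11092.08 = 78.85 mm
ȳ = 448222.79 / 11092.08 = 40.41 mm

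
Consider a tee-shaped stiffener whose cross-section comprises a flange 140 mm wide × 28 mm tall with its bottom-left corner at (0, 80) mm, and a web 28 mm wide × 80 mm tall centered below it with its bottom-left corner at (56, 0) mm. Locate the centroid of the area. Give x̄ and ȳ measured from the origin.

x̄ = 70.00 mm, ȳ = 74.36 mm

web: A = 28 × 80 = 2240.00, centroid at (70.00, 40.00).
flange: A = 140 × 28 = 3920.00, centroid at (70.00, 94.00).
ΣA = 6160.00 mm²
ΣAx̄ = (2240.00)(70.00) + (3920.00)(70.00) = 431200.00 mm³
ΣAȳ = (2240.00)(40.00) + (3920.00)(94.00) = 458080.00 mm³
x̄ = 431200.00 / 6160.00 = 70.00 mm
ȳ = 458080.00 / 6160.00 = 74.36 mm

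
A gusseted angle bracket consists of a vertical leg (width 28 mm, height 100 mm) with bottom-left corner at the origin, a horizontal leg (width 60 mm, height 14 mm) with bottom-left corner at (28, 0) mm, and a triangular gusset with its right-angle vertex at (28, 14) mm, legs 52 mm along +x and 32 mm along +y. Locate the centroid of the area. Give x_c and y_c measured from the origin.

x_c = 28.09 mm, y_c = 37.21 mm

vertical leg: A = 28 × 100 = 2800.00, centroid at (14.00, 50.00).
horizontal leg: A = 60 × 14 = 840.00, centroid at (58.00, 7.00).
gusset: A = ½·52·32 = 832.00, centroid at (45.33, 24.67).
ΣA = 4472.00 mm², ΣAx_c = 125637.33 mm³, ΣAy_c = 166402.67 mm³.
x_c = 125637.33/4472.00 = 28.09 mm; y_c = 166402.67/4472.00 = 37.21 mm.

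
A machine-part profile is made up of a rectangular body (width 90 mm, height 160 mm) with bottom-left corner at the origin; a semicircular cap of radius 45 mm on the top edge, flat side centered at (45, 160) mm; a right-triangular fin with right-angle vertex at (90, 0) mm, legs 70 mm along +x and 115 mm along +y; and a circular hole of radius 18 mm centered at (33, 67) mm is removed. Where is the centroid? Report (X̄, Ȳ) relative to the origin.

X̄ = 58.95 mm, Ȳ = 87.81 mm

Part | A | x̄ᵢ | ȳᵢ | A·x̄ᵢ | A·ȳᵢ
rectangular body | 14400.00 | 45.00 | 80.00 | 648000.00 | 1152000.00
semicircular top | 3180.86 | 45.00 | 179.10 | 143138.82 | 569688.01
triangular fin | 4025.00 | 113.33 | 38.33 | 456166.67 | 154291.67
hole | -1017.88 | 33.00 | 67.00 | -33589.91 | -68197.69
Σ | 20587.99 |  |  | 1213715.57 | 1807781.98
X̄ = 1213715.57 / 20587.99 = 58.95 mm
Ȳ = 1807781.98 / 20587.99 = 87.81 mm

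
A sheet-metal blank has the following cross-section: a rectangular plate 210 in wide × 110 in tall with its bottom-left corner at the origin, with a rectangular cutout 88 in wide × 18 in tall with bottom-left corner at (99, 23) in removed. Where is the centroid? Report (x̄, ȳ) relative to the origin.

x̄ = 102.20 in, ȳ = 56.69 in

plate: A = 210 × 110 = 23100.00, centroid at (105.00, 55.00).
hole: A = −(88 × 18) = -1584.00, centroid at (143.00, 32.00).
ΣA = 21516.00 in², ΣAx̄ = 2198988.00 in³, ΣAȳ = 1219812.00 in³.
x̄ = 2198988.00/21516.00 = 102.20 in; ȳ = 1219812.00/21516.00 = 56.69 in.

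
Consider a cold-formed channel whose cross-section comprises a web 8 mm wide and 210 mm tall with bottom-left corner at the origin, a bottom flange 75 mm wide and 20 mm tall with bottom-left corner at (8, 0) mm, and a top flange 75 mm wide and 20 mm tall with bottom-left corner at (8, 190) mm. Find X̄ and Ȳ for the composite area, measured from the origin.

X̄ = 30.60 mm, Ȳ = 105.00 mm

web: A = 8 × 210 = 1680.00, centroid at (4.00, 105.00).
bottom flange: A = 75 × 20 = 1500.00, centroid at (45.50, 10.00).
top flange: A = 75 × 20 = 1500.00, centroid at (45.50, 200.00).
ΣA = 4680.00 mm²
ΣAX̄ = (1680.00)(4.00) + (1500.00)(45.50) + (1500.00)(45.50) = 143220.00 mm³
ΣAȲ = (1680.00)(105.00) + (1500.00)(10.00) + (1500.00)(200.00) = 491400.00 mm³
X̄ = 143220.00 / 4680.00 = 30.60 mm
Ȳ = 491400.00 / 4680.00 = 105.00 mm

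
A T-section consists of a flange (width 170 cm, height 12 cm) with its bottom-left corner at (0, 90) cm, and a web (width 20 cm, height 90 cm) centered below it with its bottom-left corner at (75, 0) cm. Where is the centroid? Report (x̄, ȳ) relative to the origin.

web: A = 20 × 90 = 1800.00, centroid at (85.00, 45.00).
flange: A = 170 × 12 = 2040.00, centroid at (85.00, 96.00).
ΣA = 3840.00 cm²
ΣAx̄ = (1800.00)(85.00) + (2040.00)(85.00) = 326400.00 cm³
ΣAȳ = (1800.00)(45.00) + (2040.00)(96.00) = 276840.00 cm³
x̄ = 326400.00 / 3840.00 = 85.00 cm
ȳ = 276840.00 / 3840.00 = 72.09 cm

x̄ = 85.00 cm, ȳ = 72.09 cm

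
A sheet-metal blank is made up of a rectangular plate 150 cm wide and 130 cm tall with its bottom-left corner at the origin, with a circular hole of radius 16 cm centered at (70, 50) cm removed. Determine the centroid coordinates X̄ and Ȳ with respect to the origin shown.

X̄ = 75.22 cm, Ȳ = 65.65 cm

plate: A = 150 × 130 = 19500.00, centroid at (75.00, 65.00).
hole: A = −π·16² = -804.25, centroid at (70.00, 50.00).
ΣA = 18695.75 cm²
ΣAX̄ = (19500.00)(75.00) + (-804.25)(70.00) = 1406202.66 cm³
ΣAȲ = (19500.00)(65.00) + (-804.25)(50.00) = 1227287.61 cm³
X̄ = 1406202.66 / 18695.75 = 75.22 cm
Ȳ = 1227287.61 / 18695.75 = 65.65 cm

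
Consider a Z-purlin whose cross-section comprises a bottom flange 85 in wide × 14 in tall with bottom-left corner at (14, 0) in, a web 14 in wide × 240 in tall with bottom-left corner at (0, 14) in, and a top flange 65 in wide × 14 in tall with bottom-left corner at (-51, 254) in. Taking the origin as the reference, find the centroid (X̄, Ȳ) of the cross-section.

X̄ = 13.54 in, Ȳ = 127.49 in

bottom flange: A = 85 × 14 = 1190.00, centroid at (56.50, 7.00).
web: A = 14 × 240 = 3360.00, centroid at (7.00, 134.00).
top flange: A = 65 × 14 = 910.00, centroid at (-18.50, 261.00).
ΣA = 5460.00 in²
ΣAX̄ = (1190.00)(56.50) + (3360.00)(7.00) + (910.00)(-18.50) = 73920.00 in³
ΣAȲ = (1190.00)(7.00) + (3360.00)(134.00) + (910.00)(261.00) = 696080.00 in³
X̄ = 73920.00 / 5460.00 = 13.54 in
Ȳ = 696080.00 / 5460.00 = 127.49 in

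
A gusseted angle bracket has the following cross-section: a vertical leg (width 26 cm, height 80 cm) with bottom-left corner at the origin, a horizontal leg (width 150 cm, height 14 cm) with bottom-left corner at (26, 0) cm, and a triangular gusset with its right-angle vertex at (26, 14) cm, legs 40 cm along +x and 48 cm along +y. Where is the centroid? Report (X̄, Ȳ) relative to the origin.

X̄ = 53.87 cm, Ȳ = 24.65 cm

vertical leg: A = 26 × 80 = 2080.00, centroid at (13.00, 40.00).
horizontal leg: A = 150 × 14 = 2100.00, centroid at (101.00, 7.00).
gusset: A = ½·40·48 = 960.00, centroid at (39.33, 30.00).
ΣA = 5140.00 cm², ΣAX̄ = 276900.00 cm³, ΣAȲ = 126700.00 cm³.
X̄ = 276900.00/5140.00 = 53.87 cm; Ȳ = 126700.00/5140.00 = 24.65 cm.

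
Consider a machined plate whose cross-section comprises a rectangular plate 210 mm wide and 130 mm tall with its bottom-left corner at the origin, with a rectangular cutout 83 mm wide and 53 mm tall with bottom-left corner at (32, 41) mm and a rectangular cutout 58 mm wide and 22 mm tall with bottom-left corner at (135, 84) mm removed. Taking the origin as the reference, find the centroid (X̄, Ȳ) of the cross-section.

X̄ = 107.93 mm, Ȳ = 62.72 mm

Part | A | x̄ᵢ | ȳᵢ | A·x̄ᵢ | A·ȳᵢ
plate | 27300.00 | 105.00 | 65.00 | 2866500.00 | 1774500.00
hole 1 | -4399.00 | 73.50 | 67.50 | -323326.50 | -296932.50
hole 2 | -1276.00 | 164.00 | 95.00 | -209264.00 | -121220.00
Σ | 21625.00 |  |  | 2333909.50 | 1356347.50
X̄ = 2333909.50 / 21625.00 = 107.93 mm
Ȳ = 1356347.50 / 21625.00 = 62.72 mm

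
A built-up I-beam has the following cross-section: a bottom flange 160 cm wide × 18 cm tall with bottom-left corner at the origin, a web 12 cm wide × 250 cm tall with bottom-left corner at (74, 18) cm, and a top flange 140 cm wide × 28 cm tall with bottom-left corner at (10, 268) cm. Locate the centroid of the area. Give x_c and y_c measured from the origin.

bottom flange: A = 160 × 18 = 2880.00, centroid at (80.00, 9.00).
web: A = 12 × 250 = 3000.00, centroid at (80.00, 143.00).
top flange: A = 140 × 28 = 3920.00, centroid at (80.00, 282.00).
ΣA = 9800.00 cm²
ΣAx_c = (2880.00)(80.00) + (3000.00)(80.00) + (3920.00)(80.00) = 784000.00 cm³
ΣAy_c = (2880.00)(9.00) + (3000.00)(143.00) + (3920.00)(282.00) = 1560360.00 cm³
x_c = 784000.00 / 9800.00 = 80.00 cm
y_c = 1560360.00 / 9800.00 = 159.22 cm

x_c = 80.00 cm, y_c = 159.22 cm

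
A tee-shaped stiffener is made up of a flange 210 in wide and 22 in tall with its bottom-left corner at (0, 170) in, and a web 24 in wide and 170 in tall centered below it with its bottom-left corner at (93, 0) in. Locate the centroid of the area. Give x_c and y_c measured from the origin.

x_c = 105.00 in, y_c = 135.98 in

web: A = 24 × 170 = 4080.00, centroid at (105.00, 85.00).
flange: A = 210 × 22 = 4620.00, centroid at (105.00, 181.00).
ΣA = 8700.00 in², ΣAx_c = 913500.00 in³, ΣAy_c = 1183020.00 in³.
x_c = 913500.00/8700.00 = 105.00 in; y_c = 1183020.00/8700.00 = 135.98 in.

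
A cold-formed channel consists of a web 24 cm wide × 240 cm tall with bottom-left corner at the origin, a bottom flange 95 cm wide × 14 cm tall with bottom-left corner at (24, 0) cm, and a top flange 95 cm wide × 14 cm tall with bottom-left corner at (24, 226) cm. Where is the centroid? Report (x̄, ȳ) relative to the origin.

x̄ = 30.80 cm, ȳ = 120.00 cm

web: A = 24 × 240 = 5760.00, centroid at (12.00, 120.00).
bottom flange: A = 95 × 14 = 1330.00, centroid at (71.50, 7.00).
top flange: A = 95 × 14 = 1330.00, centroid at (71.50, 233.00).
ΣA = 8420.00 cm², ΣAx̄ = 259310.00 cm³, ΣAȳ = 1010400.00 cm³.
x̄ = 259310.00/8420.00 = 30.80 cm; ȳ = 1010400.00/8420.00 = 120.00 cm.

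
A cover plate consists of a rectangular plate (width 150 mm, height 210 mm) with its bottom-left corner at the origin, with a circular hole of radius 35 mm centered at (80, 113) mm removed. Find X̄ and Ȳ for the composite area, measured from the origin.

X̄ = 74.30 mm, Ȳ = 103.89 mm

Part | A | x̄ᵢ | ȳᵢ | A·x̄ᵢ | A·ȳᵢ
plate | 31500.00 | 75.00 | 105.00 | 2362500.00 | 3307500.00
hole | -3848.45 | 80.00 | 113.00 | -307876.08 | -434874.96
Σ | 27651.55 |  |  | 2054623.92 | 2872625.04
X̄ = 2054623.92 / 27651.55 = 74.30 mm
Ȳ = 2872625.04 / 27651.55 = 103.89 mm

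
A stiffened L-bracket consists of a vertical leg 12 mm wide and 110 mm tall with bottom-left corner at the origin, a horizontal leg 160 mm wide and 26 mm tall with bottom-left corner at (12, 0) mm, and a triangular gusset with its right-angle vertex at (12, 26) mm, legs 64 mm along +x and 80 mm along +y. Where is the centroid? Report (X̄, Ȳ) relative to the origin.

Part | A | x̄ᵢ | ȳᵢ | A·x̄ᵢ | A·ȳᵢ
vertical leg | 1320.00 | 6.00 | 55.00 | 7920.00 | 72600.00
horizontal leg | 4160.00 | 92.00 | 13.00 | 382720.00 | 54080.00
gusset | 2560.00 | 33.33 | 52.67 | 85333.33 | 134826.67
Σ | 8040.00 |  |  | 475973.33 | 261506.67
X̄ = 475973.33 / 8040.00 = 59.20 mm
Ȳ = 261506.67 / 8040.00 = 32.53 mm

X̄ = 59.20 mm, Ȳ = 32.53 mm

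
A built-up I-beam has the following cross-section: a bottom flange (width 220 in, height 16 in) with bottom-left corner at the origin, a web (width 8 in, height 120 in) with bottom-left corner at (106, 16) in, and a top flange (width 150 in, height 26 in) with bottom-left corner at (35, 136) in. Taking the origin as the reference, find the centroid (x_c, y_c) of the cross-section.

x_c = 110.00 in, y_c = 81.41 in

bottom flange: A = 220 × 16 = 3520.00, centroid at (110.00, 8.00).
web: A = 8 × 120 = 960.00, centroid at (110.00, 76.00).
top flange: A = 150 × 26 = 3900.00, centroid at (110.00, 149.00).
ΣA = 8380.00 in²
ΣAx_c = (3520.00)(110.00) + (960.00)(110.00) + (3900.00)(110.00) = 921800.00 in³
ΣAy_c = (3520.00)(8.00) + (960.00)(76.00) + (3900.00)(149.00) = 682220.00 in³
x_c = 921800.00 / 8380.00 = 110.00 in
y_c = 682220.00 / 8380.00 = 81.41 in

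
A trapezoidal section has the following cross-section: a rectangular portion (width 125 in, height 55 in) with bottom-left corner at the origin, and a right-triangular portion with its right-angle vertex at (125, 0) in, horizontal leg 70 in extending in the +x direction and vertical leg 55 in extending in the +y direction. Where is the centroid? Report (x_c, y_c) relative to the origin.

rectangular portion: A = 125 × 55 = 6875.00, centroid at (62.50, 27.50).
triangular portion: A = ½·70·55 = 1925.00, centroid at (148.33, 18.33).
ΣA = 8800.00 in², ΣAx_c = 715229.17 in³, ΣAy_c = 224354.17 in³.
x_c = 715229.17/8800.00 = 81.28 in; y_c = 224354.17/8800.00 = 25.49 in.

x_c = 81.28 in, y_c = 25.49 in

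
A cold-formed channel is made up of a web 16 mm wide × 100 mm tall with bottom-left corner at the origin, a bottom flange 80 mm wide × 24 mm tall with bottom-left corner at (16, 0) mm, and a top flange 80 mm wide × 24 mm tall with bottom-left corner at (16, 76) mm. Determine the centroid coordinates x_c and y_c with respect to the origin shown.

web: A = 16 × 100 = 1600.00, centroid at (8.00, 50.00).
bottom flange: A = 80 × 24 = 1920.00, centroid at (56.00, 12.00).
top flange: A = 80 × 24 = 1920.00, centroid at (56.00, 88.00).
ΣA = 5440.00 mm²
ΣAx_c = (1600.00)(8.00) + (1920.00)(56.00) + (1920.00)(56.00) = 227840.00 mm³
ΣAy_c = (1600.00)(50.00) + (1920.00)(12.00) + (1920.00)(88.00) = 272000.00 mm³
x_c = 227840.00 / 5440.00 = 41.88 mm
y_c = 272000.00 / 5440.00 = 50.00 mm

x_c = 41.88 mm, y_c = 50.00 mm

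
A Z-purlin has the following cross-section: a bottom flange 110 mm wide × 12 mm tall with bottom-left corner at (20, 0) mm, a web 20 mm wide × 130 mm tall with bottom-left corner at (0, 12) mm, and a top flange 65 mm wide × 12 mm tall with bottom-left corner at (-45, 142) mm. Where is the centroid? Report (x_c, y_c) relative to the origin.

bottom flange: A = 110 × 12 = 1320.00, centroid at (75.00, 6.00).
web: A = 20 × 130 = 2600.00, centroid at (10.00, 77.00).
top flange: A = 65 × 12 = 780.00, centroid at (-12.50, 148.00).
ΣA = 4700.00 mm², ΣAx_c = 115250.00 mm³, ΣAy_c = 323560.00 mm³.
x_c = 115250.00/4700.00 = 24.52 mm; y_c = 323560.00/4700.00 = 68.84 mm.

x_c = 24.52 mm, y_c = 68.84 mm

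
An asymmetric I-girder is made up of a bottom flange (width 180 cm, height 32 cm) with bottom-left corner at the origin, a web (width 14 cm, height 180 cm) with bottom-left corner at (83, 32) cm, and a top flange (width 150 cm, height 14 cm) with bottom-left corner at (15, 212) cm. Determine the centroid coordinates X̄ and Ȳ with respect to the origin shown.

X̄ = 90.00 cm, Ȳ = 82.80 cm

bottom flange: A = 180 × 32 = 5760.00, centroid at (90.00, 16.00).
web: A = 14 × 180 = 2520.00, centroid at (90.00, 122.00).
top flange: A = 150 × 14 = 2100.00, centroid at (90.00, 219.00).
ΣA = 10380.00 cm²
ΣAX̄ = (5760.00)(90.00) + (2520.00)(90.00) + (2100.00)(90.00) = 934200.00 cm³
ΣAȲ = (5760.00)(16.00) + (2520.00)(122.00) + (2100.00)(219.00) = 859500.00 cm³
X̄ = 934200.00 / 10380.00 = 90.00 cm
Ȳ = 859500.00 / 10380.00 = 82.80 cm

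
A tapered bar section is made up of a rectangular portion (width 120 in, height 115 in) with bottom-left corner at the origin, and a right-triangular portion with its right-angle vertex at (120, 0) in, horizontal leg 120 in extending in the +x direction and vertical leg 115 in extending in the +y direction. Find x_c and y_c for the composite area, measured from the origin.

rectangular portion: A = 120 × 115 = 13800.00, centroid at (60.00, 57.50).
triangular portion: A = ½·120·115 = 6900.00, centroid at (160.00, 38.33).
ΣA = 20700.00 in², ΣAx_c = 1932000.00 in³, ΣAy_c = 1058000.00 in³.
x_c = 1932000.00/20700.00 = 93.33 in; y_c = 1058000.00/20700.00 = 51.11 in.

x_c = 93.33 in, y_c = 51.11 in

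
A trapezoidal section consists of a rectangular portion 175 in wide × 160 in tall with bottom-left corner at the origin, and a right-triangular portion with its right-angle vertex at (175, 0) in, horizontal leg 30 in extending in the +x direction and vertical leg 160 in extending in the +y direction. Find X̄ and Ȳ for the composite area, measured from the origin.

rectangular portion: A = 175 × 160 = 28000.00, centroid at (87.50, 80.00).
triangular portion: A = ½·30·160 = 2400.00, centroid at (185.00, 53.33).
ΣA = 30400.00 in²
ΣAX̄ = (28000.00)(87.50) + (2400.00)(185.00) = 2894000.00 in³
ΣAȲ = (28000.00)(80.00) + (2400.00)(53.33) = 2368000.00 in³
X̄ = 2894000.00 / 30400.00 = 95.20 in
Ȳ = 2368000.00 / 30400.00 = 77.89 in

X̄ = 95.20 in, Ȳ = 77.89 in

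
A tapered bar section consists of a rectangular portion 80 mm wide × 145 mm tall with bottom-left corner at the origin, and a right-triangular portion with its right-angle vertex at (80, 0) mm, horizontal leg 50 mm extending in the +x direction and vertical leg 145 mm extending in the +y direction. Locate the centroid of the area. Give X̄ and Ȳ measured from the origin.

rectangular portion: A = 80 × 145 = 11600.00, centroid at (40.00, 72.50).
triangular portion: A = ½·50·145 = 3625.00, centroid at (96.67, 48.33).
ΣA = 15225.00 mm², ΣAX̄ = 814416.67 mm³, ΣAȲ = 1016208.33 mm³.
X̄ = 814416.67/15225.00 = 53.49 mm; Ȳ = 1016208.33/15225.00 = 66.75 mm.

X̄ = 53.49 mm, Ȳ = 66.75 mm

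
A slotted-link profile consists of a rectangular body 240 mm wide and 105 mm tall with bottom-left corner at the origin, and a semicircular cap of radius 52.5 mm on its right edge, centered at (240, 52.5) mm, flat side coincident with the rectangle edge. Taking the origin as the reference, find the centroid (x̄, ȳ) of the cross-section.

rectangular body: A = 240 × 105 = 25200.00, centroid at (120.00, 52.50).
semicircular end: A = ½π·52.5² = 4329.51, centroid at (262.28, 52.50).
ΣA = 29529.51 mm², ΣAx̄ = 4159550.52 mm³, ΣAȳ = 1550299.14 mm³.
x̄ = 4159550.52/29529.51 = 140.86 mm; ȳ = 1550299.14/29529.51 = 52.50 mm.

x̄ = 140.86 mm, ȳ = 52.50 mm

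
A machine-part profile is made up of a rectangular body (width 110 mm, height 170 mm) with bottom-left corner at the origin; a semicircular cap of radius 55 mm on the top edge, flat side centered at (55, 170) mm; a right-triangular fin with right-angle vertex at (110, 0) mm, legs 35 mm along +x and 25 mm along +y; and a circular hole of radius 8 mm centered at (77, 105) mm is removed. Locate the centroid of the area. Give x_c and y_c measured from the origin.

x_c = 56.04 mm, y_c = 105.15 mm

rectangular body: A = 110 × 170 = 18700.00, centroid at (55.00, 85.00).
semicircular top: A = ½π·55² = 4751.66, centroid at (55.00, 193.34).
triangular fin: A = ½·35·25 = 437.50, centroid at (121.67, 8.33).
hole: A = −π·8² = -201.06, centroid at (77.00, 105.00).
ΣA = 23688.10 mm²
ΣAx_c = (18700.00)(55.00) + (4751.66)(55.00) + (437.50)(121.67) + (-201.06)(77.00) = 1327588.64 mm³
ΣAy_c = (18700.00)(85.00) + (4751.66)(193.34) + (437.50)(8.33) + (-201.06)(105.00) = 2490733.01 mm³
x_c = 1327588.64 / 23688.10 = 56.04 mm
y_c = 2490733.01 / 23688.10 = 105.15 mm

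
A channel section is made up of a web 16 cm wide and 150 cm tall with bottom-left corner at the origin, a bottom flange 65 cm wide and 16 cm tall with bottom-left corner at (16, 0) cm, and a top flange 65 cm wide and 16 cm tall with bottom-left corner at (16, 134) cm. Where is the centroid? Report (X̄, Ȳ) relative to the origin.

Part | A | x̄ᵢ | ȳᵢ | A·x̄ᵢ | A·ȳᵢ
web | 2400.00 | 8.00 | 75.00 | 19200.00 | 180000.00
bottom flange | 1040.00 | 48.50 | 8.00 | 50440.00 | 8320.00
top flange | 1040.00 | 48.50 | 142.00 | 50440.00 | 147680.00
Σ | 4480.00 |  |  | 120080.00 | 336000.00
X̄ = 120080.00 / 4480.00 = 26.80 cm
Ȳ = 336000.00 / 4480.00 = 75.00 cm

X̄ = 26.80 cm, Ȳ = 75.00 cm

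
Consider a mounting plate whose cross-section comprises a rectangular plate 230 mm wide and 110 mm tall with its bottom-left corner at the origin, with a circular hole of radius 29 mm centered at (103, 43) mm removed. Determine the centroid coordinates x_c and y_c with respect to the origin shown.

x_c = 116.40 mm, y_c = 56.40 mm

Part | A | x̄ᵢ | ȳᵢ | A·x̄ᵢ | A·ȳᵢ
plate | 25300.00 | 115.00 | 55.00 | 2909500.00 | 1391500.00
hole | -2642.08 | 103.00 | 43.00 | -272134.18 | -113609.42
Σ | 22657.92 |  |  | 2637365.82 | 1277890.58
x_c = 2637365.82 / 22657.92 = 116.40 mm
y_c = 1277890.58 / 22657.92 = 56.40 mm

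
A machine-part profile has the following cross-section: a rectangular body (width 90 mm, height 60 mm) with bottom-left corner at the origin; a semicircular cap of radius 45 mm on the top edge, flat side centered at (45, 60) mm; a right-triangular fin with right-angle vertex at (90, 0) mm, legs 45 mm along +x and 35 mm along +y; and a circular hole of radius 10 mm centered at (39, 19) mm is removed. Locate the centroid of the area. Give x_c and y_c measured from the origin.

Part | A | x̄ᵢ | ȳᵢ | A·x̄ᵢ | A·ȳᵢ
rectangular body | 5400.00 | 45.00 | 30.00 | 243000.00 | 162000.00
semicircular top | 3180.86 | 45.00 | 79.10 | 143138.82 | 251601.75
triangular fin | 787.50 | 105.00 | 11.67 | 82687.50 | 9187.50
hole | -314.16 | 39.00 | 19.00 | -12252.21 | -5969.03
Σ | 9054.20 |  |  | 456574.10 | 416820.23
x_c = 456574.10 / 9054.20 = 50.43 mm
y_c = 416820.23 / 9054.20 = 46.04 mm

x_c = 50.43 mm, y_c = 46.04 mm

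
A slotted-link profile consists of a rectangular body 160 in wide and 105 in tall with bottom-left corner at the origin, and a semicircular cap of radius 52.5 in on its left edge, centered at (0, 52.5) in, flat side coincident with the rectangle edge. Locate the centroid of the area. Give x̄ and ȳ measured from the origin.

Part | A | x̄ᵢ | ȳᵢ | A·x̄ᵢ | A·ȳᵢ
rectangular body | 16800.00 | 80.00 | 52.50 | 1344000.00 | 882000.00
semicircular end | 4329.51 | -22.28 | 52.50 | -96468.75 | 227299.14
Σ | 21129.51 |  |  | 1247531.25 | 1109299.14
x̄ = 1247531.25 / 21129.51 = 59.04 in
ȳ = 1109299.14 / 21129.51 = 52.50 in

x̄ = 59.04 in, ȳ = 52.50 in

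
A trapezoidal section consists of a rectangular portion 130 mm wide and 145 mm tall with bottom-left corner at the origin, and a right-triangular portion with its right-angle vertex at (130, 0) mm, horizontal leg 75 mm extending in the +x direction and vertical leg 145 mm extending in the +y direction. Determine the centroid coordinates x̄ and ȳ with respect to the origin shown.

x̄ = 85.15 mm, ȳ = 67.09 mm

Part | A | x̄ᵢ | ȳᵢ | A·x̄ᵢ | A·ȳᵢ
rectangular portion | 18850.00 | 65.00 | 72.50 | 1225250.00 | 1366625.00
triangular portion | 5437.50 | 155.00 | 48.33 | 842812.50 | 262812.50
Σ | 24287.50 |  |  | 2068062.50 | 1629437.50
x̄ = 2068062.50 / 24287.50 = 85.15 mm
ȳ = 1629437.50 / 24287.50 = 67.09 mm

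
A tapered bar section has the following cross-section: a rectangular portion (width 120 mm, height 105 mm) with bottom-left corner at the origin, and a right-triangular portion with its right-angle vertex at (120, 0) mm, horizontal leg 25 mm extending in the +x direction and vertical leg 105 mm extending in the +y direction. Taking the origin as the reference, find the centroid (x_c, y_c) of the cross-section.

rectangular portion: A = 120 × 105 = 12600.00, centroid at (60.00, 52.50).
triangular portion: A = ½·25·105 = 1312.50, centroid at (128.33, 35.00).
ΣA = 13912.50 mm²
ΣAx_c = (12600.00)(60.00) + (1312.50)(128.33) = 924437.50 mm³
ΣAy_c = (12600.00)(52.50) + (1312.50)(35.00) = 707437.50 mm³
x_c = 924437.50 / 13912.50 = 66.45 mm
y_c = 707437.50 / 13912.50 = 50.85 mm

x_c = 66.45 mm, y_c = 50.85 mm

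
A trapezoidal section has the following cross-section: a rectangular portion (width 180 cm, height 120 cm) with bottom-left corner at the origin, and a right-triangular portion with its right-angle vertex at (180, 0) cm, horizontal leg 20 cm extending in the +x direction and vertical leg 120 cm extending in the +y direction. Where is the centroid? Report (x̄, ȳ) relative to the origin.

rectangular portion: A = 180 × 120 = 21600.00, centroid at (90.00, 60.00).
triangular portion: A = ½·20·120 = 1200.00, centroid at (186.67, 40.00).
ΣA = 22800.00 cm², ΣAx̄ = 2168000.00 cm³, ΣAȳ = 1344000.00 cm³.
x̄ = 2168000.00/22800.00 = 95.09 cm; ȳ = 1344000.00/22800.00 = 58.95 cm.

x̄ = 95.09 cm, ȳ = 58.95 cm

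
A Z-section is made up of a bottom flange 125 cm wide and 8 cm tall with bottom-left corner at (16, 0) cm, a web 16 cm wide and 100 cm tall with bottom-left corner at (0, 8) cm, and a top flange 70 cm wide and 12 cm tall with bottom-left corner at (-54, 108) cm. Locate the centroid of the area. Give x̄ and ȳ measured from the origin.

bottom flange: A = 125 × 8 = 1000.00, centroid at (78.50, 4.00).
web: A = 16 × 100 = 1600.00, centroid at (8.00, 58.00).
top flange: A = 70 × 12 = 840.00, centroid at (-19.00, 114.00).
ΣA = 3440.00 cm², ΣAx̄ = 75340.00 cm³, ΣAȳ = 192560.00 cm³.
x̄ = 75340.00/3440.00 = 21.90 cm; ȳ = 192560.00/3440.00 = 55.98 cm.

x̄ = 21.90 cm, ȳ = 55.98 cm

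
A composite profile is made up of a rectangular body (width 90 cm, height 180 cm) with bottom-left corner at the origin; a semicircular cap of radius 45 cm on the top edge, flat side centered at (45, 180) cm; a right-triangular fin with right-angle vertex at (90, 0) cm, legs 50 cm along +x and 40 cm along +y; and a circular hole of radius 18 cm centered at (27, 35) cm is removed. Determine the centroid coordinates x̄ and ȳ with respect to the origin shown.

x̄ = 49.13 cm, ȳ = 106.85 cm

rectangular body: A = 90 × 180 = 16200.00, centroid at (45.00, 90.00).
semicircular top: A = ½π·45² = 3180.86, centroid at (45.00, 199.10).
triangular fin: A = ½·50·40 = 1000.00, centroid at (106.67, 13.33).
hole: A = −π·18² = -1017.88, centroid at (27.00, 35.00).
ΣA = 19362.99 cm²
ΣAx̄ = (16200.00)(45.00) + (3180.86)(45.00) + (1000.00)(106.67) + (-1017.88)(27.00) = 951322.83 cm³
ΣAȳ = (16200.00)(90.00) + (3180.86)(199.10) + (1000.00)(13.33) + (-1017.88)(35.00) = 2069012.93 cm³
x̄ = 951322.83 / 19362.99 = 49.13 cm
ȳ = 2069012.93 / 19362.99 = 106.85 cm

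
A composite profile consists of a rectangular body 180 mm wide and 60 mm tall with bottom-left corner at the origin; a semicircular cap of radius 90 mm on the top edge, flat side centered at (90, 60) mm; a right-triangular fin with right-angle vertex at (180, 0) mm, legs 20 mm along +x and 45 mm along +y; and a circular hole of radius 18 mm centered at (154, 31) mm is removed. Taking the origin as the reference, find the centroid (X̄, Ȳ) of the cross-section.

rectangular body: A = 180 × 60 = 10800.00, centroid at (90.00, 30.00).
semicircular top: A = ½π·90² = 12723.45, centroid at (90.00, 98.20).
triangular fin: A = ½·20·45 = 450.00, centroid at (186.67, 15.00).
hole: A = −π·18² = -1017.88, centroid at (154.00, 31.00).
ΣA = 22955.57 mm²
ΣAX̄ = (10800.00)(90.00) + (12723.45)(90.00) + (450.00)(186.67) + (-1017.88)(154.00) = 2044357.62 mm³
ΣAȲ = (10800.00)(30.00) + (12723.45)(98.20) + (450.00)(15.00) + (-1017.88)(31.00) = 1548602.86 mm³
X̄ = 2044357.62 / 22955.57 = 89.06 mm
Ȳ = 1548602.86 / 22955.57 = 67.46 mm

X̄ = 89.06 mm, Ȳ = 67.46 mm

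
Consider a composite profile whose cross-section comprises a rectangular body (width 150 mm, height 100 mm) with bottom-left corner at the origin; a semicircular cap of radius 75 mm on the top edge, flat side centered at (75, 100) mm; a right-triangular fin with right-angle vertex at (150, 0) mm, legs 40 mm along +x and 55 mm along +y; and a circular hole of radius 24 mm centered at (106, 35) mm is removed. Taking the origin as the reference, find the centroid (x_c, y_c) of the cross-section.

rectangular body: A = 150 × 100 = 15000.00, centroid at (75.00, 50.00).
semicircular top: A = ½π·75² = 8835.73, centroid at (75.00, 131.83).
triangular fin: A = ½·40·55 = 1100.00, centroid at (163.33, 18.33).
hole: A = −π·24² = -1809.56, centroid at (106.00, 35.00).
ΣA = 23126.17 mm²
ΣAx_c = (15000.00)(75.00) + (8835.73)(75.00) + (1100.00)(163.33) + (-1809.56)(106.00) = 1775533.29 mm³
ΣAy_c = (15000.00)(50.00) + (8835.73)(131.83) + (1100.00)(18.33) + (-1809.56)(35.00) = 1871655.09 mm³
x_c = 1775533.29 / 23126.17 = 76.78 mm
y_c = 1871655.09 / 23126.17 = 80.93 mm

x_c = 76.78 mm, y_c = 80.93 mm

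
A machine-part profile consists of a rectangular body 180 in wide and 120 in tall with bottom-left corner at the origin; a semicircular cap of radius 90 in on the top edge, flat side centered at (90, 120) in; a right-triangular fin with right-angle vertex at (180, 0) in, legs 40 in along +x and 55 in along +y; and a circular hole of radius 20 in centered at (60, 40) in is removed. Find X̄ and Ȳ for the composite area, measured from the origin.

rectangular body: A = 180 × 120 = 21600.00, centroid at (90.00, 60.00).
semicircular top: A = ½π·90² = 12723.45, centroid at (90.00, 158.20).
triangular fin: A = ½·40·55 = 1100.00, centroid at (193.33, 18.33).
hole: A = −π·20² = -1256.64, centroid at (60.00, 40.00).
ΣA = 34166.81 in², ΣAX̄ = 3226378.97 in³, ΣAȲ = 3278715.21 in³.
X̄ = 3226378.97/34166.81 = 94.43 in; Ȳ = 3278715.21/34166.81 = 95.96 in.

X̄ = 94.43 in, Ȳ = 95.96 in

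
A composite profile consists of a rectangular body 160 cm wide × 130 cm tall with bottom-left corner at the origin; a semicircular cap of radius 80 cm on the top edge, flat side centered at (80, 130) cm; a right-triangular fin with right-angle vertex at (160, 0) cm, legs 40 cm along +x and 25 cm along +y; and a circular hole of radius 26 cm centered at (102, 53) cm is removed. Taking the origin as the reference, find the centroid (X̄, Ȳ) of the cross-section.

rectangular body: A = 160 × 130 = 20800.00, centroid at (80.00, 65.00).
semicircular top: A = ½π·80² = 10053.10, centroid at (80.00, 163.95).
triangular fin: A = ½·40·25 = 500.00, centroid at (173.33, 8.33).
hole: A = −π·26² = -2123.72, centroid at (102.00, 53.00).
ΣA = 29229.38 cm², ΣAX̄ = 2338295.29 cm³, ΣAȲ = 2891845.56 cm³.
X̄ = 2338295.29/29229.38 = 80.00 cm; Ȳ = 2891845.56/29229.38 = 98.94 cm.

X̄ = 80.00 cm, Ȳ = 98.94 cm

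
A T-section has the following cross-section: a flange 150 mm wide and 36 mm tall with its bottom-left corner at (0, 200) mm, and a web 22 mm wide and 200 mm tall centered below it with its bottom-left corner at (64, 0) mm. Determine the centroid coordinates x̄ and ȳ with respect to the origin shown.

Part | A | x̄ᵢ | ȳᵢ | A·x̄ᵢ | A·ȳᵢ
web | 4400.00 | 75.00 | 100.00 | 330000.00 | 440000.00
flange | 5400.00 | 75.00 | 218.00 | 405000.00 | 1177200.00
Σ | 9800.00 |  |  | 735000.00 | 1617200.00
x̄ = 735000.00 / 9800.00 = 75.00 mm
ȳ = 1617200.00 / 9800.00 = 165.02 mm

x̄ = 75.00 mm, ȳ = 165.02 mm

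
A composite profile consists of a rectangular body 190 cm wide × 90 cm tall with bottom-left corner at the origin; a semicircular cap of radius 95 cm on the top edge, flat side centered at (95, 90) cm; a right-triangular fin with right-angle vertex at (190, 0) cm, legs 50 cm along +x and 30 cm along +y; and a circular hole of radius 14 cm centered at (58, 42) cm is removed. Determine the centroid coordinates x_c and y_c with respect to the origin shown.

rectangular body: A = 190 × 90 = 17100.00, centroid at (95.00, 45.00).
semicircular top: A = ½π·95² = 14176.44, centroid at (95.00, 130.32).
triangular fin: A = ½·50·30 = 750.00, centroid at (206.67, 10.00).
hole: A = −π·14² = -615.75, centroid at (58.00, 42.00).
ΣA = 31410.68 cm²
ΣAx_c = (17100.00)(95.00) + (14176.44)(95.00) + (750.00)(206.67) + (-615.75)(58.00) = 3090547.88 cm³
ΣAy_c = (17100.00)(45.00) + (14176.44)(130.32) + (750.00)(10.00) + (-615.75)(42.00) = 2598601.06 cm³
x_c = 3090547.88 / 31410.68 = 98.39 cm
y_c = 2598601.06 / 31410.68 = 82.73 cm

x_c = 98.39 cm, y_c = 82.73 cm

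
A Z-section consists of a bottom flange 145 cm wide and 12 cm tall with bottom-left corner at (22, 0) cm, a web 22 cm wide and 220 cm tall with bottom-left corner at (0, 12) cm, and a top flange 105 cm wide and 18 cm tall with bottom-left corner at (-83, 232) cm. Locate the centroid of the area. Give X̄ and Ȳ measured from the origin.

bottom flange: A = 145 × 12 = 1740.00, centroid at (94.50, 6.00).
web: A = 22 × 220 = 4840.00, centroid at (11.00, 122.00).
top flange: A = 105 × 18 = 1890.00, centroid at (-30.50, 241.00).
ΣA = 8470.00 cm², ΣAX̄ = 160025.00 cm³, ΣAȲ = 1056410.00 cm³.
X̄ = 160025.00/8470.00 = 18.89 cm; Ȳ = 1056410.00/8470.00 = 124.72 cm.

X̄ = 18.89 cm, Ȳ = 124.72 cm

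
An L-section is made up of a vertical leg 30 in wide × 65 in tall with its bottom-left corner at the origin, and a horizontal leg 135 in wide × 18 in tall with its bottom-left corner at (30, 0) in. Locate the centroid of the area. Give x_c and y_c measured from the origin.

vertical leg: A = 30 × 65 = 1950.00, centroid at (15.00, 32.50).
horizontal leg: A = 135 × 18 = 2430.00, centroid at (97.50, 9.00).
ΣA = 4380.00 in², ΣAx_c = 266175.00 in³, ΣAy_c = 85245.00 in³.
x_c = 266175.00/4380.00 = 60.77 in; y_c = 85245.00/4380.00 = 19.46 in.

x_c = 60.77 in, y_c = 19.46 in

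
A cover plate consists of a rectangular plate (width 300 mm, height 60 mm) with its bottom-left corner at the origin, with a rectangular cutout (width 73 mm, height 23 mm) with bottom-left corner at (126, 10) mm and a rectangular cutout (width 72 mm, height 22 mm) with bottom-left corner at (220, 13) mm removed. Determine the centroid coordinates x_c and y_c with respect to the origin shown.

x_c = 137.18 mm, y_c = 31.61 mm

plate: A = 300 × 60 = 18000.00, centroid at (150.00, 30.00).
hole 1: A = −(73 × 23) = -1679.00, centroid at (162.50, 21.50).
hole 2: A = −(72 × 22) = -1584.00, centroid at (256.00, 24.00).
ΣA = 14737.00 mm², ΣAx_c = 2021658.50 mm³, ΣAy_c = 465885.50 mm³.
x_c = 2021658.50/14737.00 = 137.18 mm; y_c = 465885.50/14737.00 = 31.61 mm.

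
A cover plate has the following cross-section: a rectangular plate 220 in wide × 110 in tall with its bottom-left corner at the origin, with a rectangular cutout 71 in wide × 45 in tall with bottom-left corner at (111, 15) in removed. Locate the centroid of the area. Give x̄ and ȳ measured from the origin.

plate: A = 220 × 110 = 24200.00, centroid at (110.00, 55.00).
hole: A = −(71 × 45) = -3195.00, centroid at (146.50, 37.50).
ΣA = 21005.00 in², ΣAx̄ = 2193932.50 in³, ΣAȳ = 1211187.50 in³.
x̄ = 2193932.50/21005.00 = 104.45 in; ȳ = 1211187.50/21005.00 = 57.66 in.

x̄ = 104.45 in, ȳ = 57.66 in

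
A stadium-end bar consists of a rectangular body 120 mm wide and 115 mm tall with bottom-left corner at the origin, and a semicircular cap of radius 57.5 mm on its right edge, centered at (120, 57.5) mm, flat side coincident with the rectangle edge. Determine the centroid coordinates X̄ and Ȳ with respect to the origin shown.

rectangular body: A = 120 × 115 = 13800.00, centroid at (60.00, 57.50).
semicircular end: A = ½π·57.5² = 5193.45, centroid at (144.40, 57.50).
ΣA = 18993.45 mm², ΣAX̄ = 1577953.03 mm³, ΣAȲ = 1092123.11 mm³.
X̄ = 1577953.03/18993.45 = 83.08 mm; Ȳ = 1092123.11/18993.45 = 57.50 mm.

X̄ = 83.08 mm, Ȳ = 57.50 mm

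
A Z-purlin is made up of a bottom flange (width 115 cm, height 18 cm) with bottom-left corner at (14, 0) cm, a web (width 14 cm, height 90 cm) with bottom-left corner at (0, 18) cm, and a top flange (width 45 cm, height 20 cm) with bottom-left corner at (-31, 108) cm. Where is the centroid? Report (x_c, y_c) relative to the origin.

Part | A | x̄ᵢ | ȳᵢ | A·x̄ᵢ | A·ȳᵢ
bottom flange | 2070.00 | 71.50 | 9.00 | 148005.00 | 18630.00
web | 1260.00 | 7.00 | 63.00 | 8820.00 | 79380.00
top flange | 900.00 | -8.50 | 118.00 | -7650.00 | 106200.00
Σ | 4230.00 |  |  | 149175.00 | 204210.00
x_c = 149175.00 / 4230.00 = 35.27 cm
y_c = 204210.00 / 4230.00 = 48.28 cm

x_c = 35.27 cm, y_c = 48.28 cm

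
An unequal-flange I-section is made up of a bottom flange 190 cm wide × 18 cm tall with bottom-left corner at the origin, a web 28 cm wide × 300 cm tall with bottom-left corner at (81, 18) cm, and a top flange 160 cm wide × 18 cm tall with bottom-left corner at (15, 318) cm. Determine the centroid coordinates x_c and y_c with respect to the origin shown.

x_c = 95.00 cm, y_c = 162.16 cm

Part | A | x̄ᵢ | ȳᵢ | A·x̄ᵢ | A·ȳᵢ
bottom flange | 3420.00 | 95.00 | 9.00 | 324900.00 | 30780.00
web | 8400.00 | 95.00 | 168.00 | 798000.00 | 1411200.00
top flange | 2880.00 | 95.00 | 327.00 | 273600.00 | 941760.00
Σ | 14700.00 |  |  | 1396500.00 | 2383740.00
x_c = 1396500.00 / 14700.00 = 95.00 cm
y_c = 2383740.00 / 14700.00 = 162.16 cm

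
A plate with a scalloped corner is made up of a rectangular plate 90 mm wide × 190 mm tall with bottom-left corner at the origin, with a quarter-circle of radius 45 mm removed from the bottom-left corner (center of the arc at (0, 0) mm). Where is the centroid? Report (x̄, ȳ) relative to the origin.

x̄ = 47.66 mm, ȳ = 102.78 mm

plate: A = 90 × 190 = 17100.00, centroid at (45.00, 95.00).
removed quarter-circle: A = −¼π·45² = -1590.43, centroid at (19.10, 19.10).
ΣA = 15509.57 mm²
ΣAx̄ = (17100.00)(45.00) + (-1590.43)(19.10) = 739125.00 mm³
ΣAȳ = (17100.00)(95.00) + (-1590.43)(19.10) = 1594125.00 mm³
x̄ = 739125.00 / 15509.57 = 47.66 mm
ȳ = 1594125.00 / 15509.57 = 102.78 mm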